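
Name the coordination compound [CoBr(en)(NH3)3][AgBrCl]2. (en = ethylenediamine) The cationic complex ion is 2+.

triamminebromo(ethylenediamine)cobalt(III) bromochloroargentate(I)

Both ions are complex: the cation is named first with the plain metal name, the anion second with the -ate form; each ion's ligands are alphabetised independently.
The complex cation is given as 2+; its ligand charges sum to -1, so Co = +3.
With 2 anions per cation, each anion must be 2/2 = 1−.
Anion: ligand charges sum to -2; for the ion to be 1−, Ag = +1.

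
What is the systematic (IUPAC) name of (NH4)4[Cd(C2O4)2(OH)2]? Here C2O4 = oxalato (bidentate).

The 4 ammonium counter-ions carry a total charge of +4, so each complex ion is 4−.
Ligand charges: 2×oxalato (-2 each), 2×hydroxo (-1 each); total -6. So Cd + (-6) = 4−, giving Cd = +2.
Ligands are named alphabetically: hydroxo before oxalato.
The complex ion is anionic, so cadmium takes the -ate form cadmate(II).

ammonium dihydroxodioxalatocadmate(II)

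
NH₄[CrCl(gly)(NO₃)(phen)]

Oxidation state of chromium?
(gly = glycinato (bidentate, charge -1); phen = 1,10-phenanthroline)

1 ammonium outside the brackets (+1 each) → the complex ion is 1−.
Ligand charges: 1×NO3 = -1; 1×Cl = -1; 1×gly = -1; 1×phen neutral; sum -3.
Cr + (-3) = 1− ⇒ Cr is +2.

+2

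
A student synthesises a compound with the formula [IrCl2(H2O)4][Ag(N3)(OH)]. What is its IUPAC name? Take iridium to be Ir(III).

Both ions are complex: the cation is named first with the plain metal name, the anion second with the -ate form; each ion's ligands are alphabetised independently.
Ir is given as +3; the cation's ligand charges sum to -2, so the complex cation is 1+.
A 1:1 salt means the anion carries the equal and opposite charge, 1−.
Anion: ligand charges sum to -2; for the ion to be 1−, Ag = +1.

tetraaquadichloroiridium(III) azidohydroxoargentate(I)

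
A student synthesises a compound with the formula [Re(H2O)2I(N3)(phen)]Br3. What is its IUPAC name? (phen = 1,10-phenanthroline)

The 3 bromide counter-ions carry a total charge of -3, so each complex ion is 3+.
Ligand charges: 2×aqua (neutral), 1×azido (-1 each), 1×1,10-phenanthroline (neutral), 1×iodo (-1 each); total -2. So Re + (-2) = 3+, giving Re = +5.
Ligands are named alphabetically: aqua before azido before iodo before phenanthroline.

diaquaazidoiodo(1,10-phenanthroline)rhenium(V) bromide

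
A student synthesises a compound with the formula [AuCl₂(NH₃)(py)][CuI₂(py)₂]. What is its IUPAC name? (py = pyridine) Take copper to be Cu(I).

amminedichloro(pyridine)gold(III) diiodobis(pyridine)cuprate(I)

Cu is given as +1; the anion's ligand charges sum to -2, so the complex anion is 1−.
A 1:1 salt means the cation carries the equal and opposite charge, 1+.
Cation: ligand charges sum to -2; for the ion to be 1+, Au = +3.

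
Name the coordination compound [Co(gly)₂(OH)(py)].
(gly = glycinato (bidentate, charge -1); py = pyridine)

bis(glycinato)hydroxo(pyridine)cobalt(III)

There is no counter-ion, so the complex is neutral overall.
Ligand charges: 2×glycinato (-1 each), 1×pyridine (neutral), 1×hydroxo (-1 each); total -3. So Co + (-3) = 0, giving Co = +3.
Ligands are named alphabetically: glycinato before hydroxo before pyridine.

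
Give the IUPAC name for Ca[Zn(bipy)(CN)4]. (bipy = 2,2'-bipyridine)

calcium (2,2'-bipyridine)tetracyanozincate(II)

The 1 calcium counter-ion carries a total charge of +2, so each complex ion is 2−.
Ligand charges: 4×cyano (-1 each), 1×2,2'-bipyridine (neutral); total -4. So Zn + (-4) = 2−, giving Zn = +2.
The complex ion is anionic, so zinc takes the -ate form zincate(II).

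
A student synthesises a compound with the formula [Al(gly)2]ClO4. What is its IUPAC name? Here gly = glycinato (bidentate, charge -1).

The 1 perchlorate counter-ion carries a total charge of -1, so each complex ion is 1+.
Ligand charges: 2×glycinato (-1 each); total -2. So Al + (-2) = 1+, giving Al = +3.

bis(glycinato)aluminium(III) perchlorate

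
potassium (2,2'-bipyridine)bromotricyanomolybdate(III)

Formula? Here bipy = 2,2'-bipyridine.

Ligands: 3 cyano (CN, -1), 1 2,2'-bipyridine (bipy, neutral), 1 bromo (Br, -1). Ligand charge sum = -4.
Charge balance with potassium (+1) requires 1 complex ion per 1 potassium.

K[Mo(bipy)Br(CN)3]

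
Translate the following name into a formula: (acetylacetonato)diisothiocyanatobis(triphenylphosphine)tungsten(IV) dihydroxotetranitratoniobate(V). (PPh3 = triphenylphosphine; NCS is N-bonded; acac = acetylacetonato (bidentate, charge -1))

Cation [W…]: ligand charges -3, W(IV) ⇒ ion charge 1+.
Anion [Nb…]: ligand charges -6, Nb(V) ⇒ ion charge 1−.

[W(acac)(NCS)2(PPh3)2][Nb(NO3)4(OH)2]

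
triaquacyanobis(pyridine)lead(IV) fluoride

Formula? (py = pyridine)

Ligands: 1 cyano (CN, -1), 3 aqua (H2O, neutral), 2 pyridine (py, neutral). Ligand charge sum = -1.
Charge balance with fluoride (-1) requires 1 complex ion per 3 fluoride.

[Pb(CN)(H2O)3(py)2]F3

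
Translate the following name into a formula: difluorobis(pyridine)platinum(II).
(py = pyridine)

[PtF2(py)2]

Ligands: 2 fluoro (F, -1), 2 pyridine (py, neutral). Ligand charge sum = -2.
With Pt in oxidation state +2, the complex ion is [Pt...].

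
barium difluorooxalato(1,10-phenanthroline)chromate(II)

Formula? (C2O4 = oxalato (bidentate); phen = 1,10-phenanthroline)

Ba[Cr(C2O4)F2(phen)]

Ligands: 2 fluoro (F, -1), 1 oxalato (C2O4, -2), 1 1,10-phenanthroline (phen, neutral). Ligand charge sum = -4.
With Cr in oxidation state +2, the complex ion is [Cr...]^2−.
Charge balance with barium (+2) requires 1 complex ion per 1 barium.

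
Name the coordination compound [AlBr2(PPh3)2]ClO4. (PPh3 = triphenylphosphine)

The 1 perchlorate counter-ion carries a total charge of -1, so each complex ion is 1+.
Ligand charges: 2×bromo (-1 each), 2×triphenylphosphine (neutral); total -2. So Al + (-2) = 1+, giving Al = +3.
Ligands are named alphabetically: bromo before triphenylphosphine.

dibromobis(triphenylphosphine)aluminium(III) perchlorate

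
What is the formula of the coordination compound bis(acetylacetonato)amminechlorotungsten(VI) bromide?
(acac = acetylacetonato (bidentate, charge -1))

[W(acac)2Cl(NH3)]Br3

Ligands: 2 acetylacetonato (acac, -1), 1 ammine (NH3, neutral), 1 chloro (Cl, -1). Ligand charge sum = -3.
With W in oxidation state +6, the complex ion is [W...]^3+.
Charge balance with bromide (-1) requires 1 complex ion per 3 bromide.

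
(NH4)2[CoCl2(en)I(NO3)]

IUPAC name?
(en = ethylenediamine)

ammonium dichloro(ethylenediamine)iodonitratocobaltate(II)

The 2 ammonium counter-ions carry a total charge of +2, so each complex ion is 2−.
Ligand charges: 1×nitrato (-1 each), 1×iodo (-1 each), 2×chloro (-1 each), 1×ethylenediamine (neutral); total -4. So Co + (-4) = 2−, giving Co = +2.
The complex ion is anionic, so cobalt takes the -ate form cobaltate(II).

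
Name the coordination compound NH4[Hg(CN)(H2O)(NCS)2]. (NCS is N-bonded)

The 1 ammonium counter-ion carries a total charge of +1, so each complex ion is 1−.
Ligand charges: 2×isothiocyanato (-1 each), 1×cyano (-1 each), 1×aqua (neutral); total -3. So Hg + (-3) = 1−, giving Hg = +2.
The complex ion is anionic, so mercury takes the -ate form mercurate(II).

ammonium aquacyanodiisothiocyanatomercurate(II)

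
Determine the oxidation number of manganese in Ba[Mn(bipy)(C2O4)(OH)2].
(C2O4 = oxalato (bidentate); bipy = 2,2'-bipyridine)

1 barium outside the brackets (+2 each) → the complex ion is 2−.
Ligand charges: 1×C2O4 = -2; 1×bipy neutral; 2×OH = -2; sum -4.
Mn + (-4) = 2− ⇒ Mn is +2.

+2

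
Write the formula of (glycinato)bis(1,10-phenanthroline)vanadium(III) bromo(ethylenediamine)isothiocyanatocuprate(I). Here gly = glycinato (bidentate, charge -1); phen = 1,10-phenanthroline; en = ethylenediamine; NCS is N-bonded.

[V(gly)(phen)2][CuBr(en)(NCS)]2

Cation [V…]: ligand charges -1, V(III) ⇒ ion charge 2+.
Anion [Cu…]: ligand charges -2, Cu(I) ⇒ ion charge 1−.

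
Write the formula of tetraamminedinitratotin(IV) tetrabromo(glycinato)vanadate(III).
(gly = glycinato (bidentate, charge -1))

Cation [Sn…]: ligand charges -2, Sn(IV) ⇒ ion charge 2+.
Anion [V…]: ligand charges -5, V(III) ⇒ ion charge 2−.
One 2+ cation balances one 2− anion.

[Sn(NH3)4(NO3)2][VBr4(gly)]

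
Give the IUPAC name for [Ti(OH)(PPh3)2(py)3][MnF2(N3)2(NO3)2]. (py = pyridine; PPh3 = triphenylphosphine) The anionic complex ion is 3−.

hydroxotris(pyridine)bis(triphenylphosphine)titanium(IV) diazidodifluorodinitratomanganate(III)

The complex anion is given as 3−; its ligand charges sum to -6, so Mn = +3.
A 1:1 salt means the cation carries the equal and opposite charge, 3+.
Cation: ligand charges sum to -1; for the ion to be 3+, Ti = +4.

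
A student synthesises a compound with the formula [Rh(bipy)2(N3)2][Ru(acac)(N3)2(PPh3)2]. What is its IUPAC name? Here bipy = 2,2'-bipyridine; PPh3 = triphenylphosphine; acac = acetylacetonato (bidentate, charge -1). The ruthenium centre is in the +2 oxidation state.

diazidobis(2,2'-bipyridine)rhodium(III) (acetylacetonato)diazidobis(triphenylphosphine)ruthenate(II)

Both ions are complex: the cation is named first with the plain metal name, the anion second with the -ate form; each ion's ligands are alphabetised independently.
Ru is given as +2; the anion's ligand charges sum to -3, so the complex anion is 1−.
A 1:1 salt means the cation carries the equal and opposite charge, 1+.
Cation: ligand charges sum to -2; for the ion to be 1+, Rh = +3.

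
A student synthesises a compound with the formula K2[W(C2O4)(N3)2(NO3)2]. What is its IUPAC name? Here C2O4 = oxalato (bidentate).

potassium diazidodinitratooxalatotungstate(IV)

The 2 potassium counter-ions carry a total charge of +2, so each complex ion is 2−.
Ligand charges: 2×azido (-1 each), 2×nitrato (-1 each), 1×oxalato (-2 each); total -6. So W + (-6) = 2−, giving W = +4.
The complex ion is anionic, so tungsten takes the -ate form tungstate(IV).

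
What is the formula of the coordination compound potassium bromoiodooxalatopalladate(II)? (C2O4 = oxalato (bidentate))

Ligands: 1 bromo (Br, -1), 1 oxalato (C2O4, -2), 1 iodo (I, -1). Ligand charge sum = -4.
With Pd in oxidation state +2, the complex ion is [Pd...]^2−.
Charge balance with potassium (+1) requires 1 complex ion per 2 potassium.

K2[PdBr(C2O4)I]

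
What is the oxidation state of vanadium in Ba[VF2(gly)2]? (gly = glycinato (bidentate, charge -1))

1 barium outside the brackets (+2 each) → the complex ion is 2−.
Ligand charges: 2×gly = -2; 2×F = -2; sum -4.
V + (-4) = 2− ⇒ V is +2.

+2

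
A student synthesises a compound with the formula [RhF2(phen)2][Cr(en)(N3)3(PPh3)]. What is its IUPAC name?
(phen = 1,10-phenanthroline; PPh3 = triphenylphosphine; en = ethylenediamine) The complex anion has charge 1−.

difluorobis(1,10-phenanthroline)rhodium(III) triazido(ethylenediamine)(triphenylphosphine)chromate(II)

The complex anion is given as 1−; its ligand charges sum to -3, so Cr = +2.
A 1:1 salt means the cation carries the equal and opposite charge, 1+.
Cation: ligand charges sum to -2; for the ion to be 1+, Rh = +3.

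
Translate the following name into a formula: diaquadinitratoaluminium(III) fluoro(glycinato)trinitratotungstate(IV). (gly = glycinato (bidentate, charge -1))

[Al(H2O)2(NO3)2][WF(gly)(NO3)3]

Cation [Al…]: ligand charges -2, Al(III) ⇒ ion charge 1+.
Anion [W…]: ligand charges -5, W(IV) ⇒ ion charge 1−.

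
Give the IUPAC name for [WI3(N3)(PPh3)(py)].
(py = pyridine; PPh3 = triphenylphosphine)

There is no counter-ion, so the complex is neutral overall.
Ligand charges: 3×iodo (-1 each), 1×pyridine (neutral), 1×azido (-1 each), 1×triphenylphosphine (neutral); total -4. So W + (-4) = 0, giving W = +4.
Ligands are named alphabetically: azido before iodo before pyridine before triphenylphosphine.

azidotriiodo(pyridine)(triphenylphosphine)tungsten(IV)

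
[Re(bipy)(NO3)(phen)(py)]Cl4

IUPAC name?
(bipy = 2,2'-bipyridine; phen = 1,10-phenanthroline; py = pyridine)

The 4 chloride counter-ions carry a total charge of -4, so each complex ion is 4+.
Ligand charges: 1×nitrato (-1 each), 1×2,2'-bipyridine (neutral), 1×1,10-phenanthroline (neutral), 1×pyridine (neutral); total -1. So Re + (-1) = 4+, giving Re = +5.
Ligands are named alphabetically: bipyridine before nitrato before phenanthroline before pyridine.

(2,2'-bipyridine)nitrato(1,10-phenanthroline)(pyridine)rhenium(V) chloride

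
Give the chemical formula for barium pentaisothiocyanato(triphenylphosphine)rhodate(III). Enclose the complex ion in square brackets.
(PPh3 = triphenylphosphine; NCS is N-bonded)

Ba[Rh(NCS)5(PPh3)]

Ligands: 1 triphenylphosphine (PPh3, neutral), 5 isothiocyanato (NCS, -1). Ligand charge sum = -5.
Charge balance with barium (+2) requires 1 complex ion per 1 barium.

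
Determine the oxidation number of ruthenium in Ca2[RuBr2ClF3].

+2

2 calcium outside the brackets (+2 each) → the complex ion is 4−.
Ligand charges: 3×F = -3; 2×Br = -2; 1×Cl = -1; sum -6.
Ru + (-6) = 4− ⇒ Ru is +2.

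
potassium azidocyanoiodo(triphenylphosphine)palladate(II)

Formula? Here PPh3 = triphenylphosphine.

Ligands: 1 iodo (I, -1), 1 azido (N3, -1), 1 triphenylphosphine (PPh3, neutral), 1 cyano (CN, -1). Ligand charge sum = -3.
Charge balance with potassium (+1) requires 1 complex ion per 1 potassium.

K[Pd(CN)I(N3)(PPh3)]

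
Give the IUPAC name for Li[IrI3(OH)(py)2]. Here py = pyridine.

lithium hydroxotriiodobis(pyridine)iridate(III)

The 1 lithium counter-ion carries a total charge of +1, so each complex ion is 1−.
Ligand charges: 2×pyridine (neutral), 3×iodo (-1 each), 1×hydroxo (-1 each); total -4. So Ir + (-4) = 1−, giving Ir = +3.
Ligands are named alphabetically: hydroxo before iodo before pyridine.
The complex ion is anionic, so iridium takes the -ate form iridate(III).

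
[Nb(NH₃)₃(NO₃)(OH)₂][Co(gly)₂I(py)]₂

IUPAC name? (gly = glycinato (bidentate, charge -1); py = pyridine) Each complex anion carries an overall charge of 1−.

triamminedihydroxonitratoniobium(V) bis(glycinato)iodo(pyridine)cobaltate(II)

Both ions are complex: the cation is named first with the plain metal name, the anion second with the -ate form; each ion's ligands are alphabetised independently.
The complex anion is given as 1−; its ligand charges sum to -3, so Co = +2.
With 2 anions per cation, the cation must be 2×1 = 2+.
Cation: ligand charges sum to -3; for the ion to be 2+, Nb = +5.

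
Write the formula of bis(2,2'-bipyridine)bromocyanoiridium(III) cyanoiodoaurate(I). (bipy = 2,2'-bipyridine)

Cation [Ir…]: ligand charges -2, Ir(III) ⇒ ion charge 1+.
Anion [Au…]: ligand charges -2, Au(I) ⇒ ion charge 1−.

[Ir(bipy)2Br(CN)][Au(CN)I]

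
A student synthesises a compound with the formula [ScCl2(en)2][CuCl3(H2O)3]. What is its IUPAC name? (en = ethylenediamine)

dichlorobis(ethylenediamine)scandium(III) triaquatrichlorocuprate(II)

Both ions are complex: the cation is named first with the plain metal name, the anion second with the -ate form; each ion's ligands are alphabetised independently.
Scandium is always +3 in its complexes; the cation's ligand charges sum to -2, so the complex cation is 1+.
A 1:1 salt means the anion carries the equal and opposite charge, 1−.
Anion: ligand charges sum to -3; for the ion to be 1−, Cu = +2.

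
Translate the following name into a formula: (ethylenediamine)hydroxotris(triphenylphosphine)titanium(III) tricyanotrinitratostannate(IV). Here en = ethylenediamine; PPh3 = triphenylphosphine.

[Ti(en)(OH)(PPh3)3][Sn(CN)3(NO3)3]

Cation [Ti…]: ligand charges -1, Ti(III) ⇒ ion charge 2+.
Anion [Sn…]: ligand charges -6, Sn(IV) ⇒ ion charge 2−.
One 2+ cation balances one 2− anion.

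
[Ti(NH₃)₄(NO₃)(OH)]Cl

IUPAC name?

The 1 chloride counter-ion carries a total charge of -1, so each complex ion is 1+.
Ligand charges: 1×nitrato (-1 each), 4×ammine (neutral), 1×hydroxo (-1 each); total -2. So Ti + (-2) = 1+, giving Ti = +3.
Ligands are named alphabetically: ammine before hydroxo before nitrato.

tetraamminehydroxonitratotitanium(III) chloride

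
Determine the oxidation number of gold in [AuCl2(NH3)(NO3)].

+3

No counter-ion: the bracketed complex is neutral.
Ligand charges: 1×NO3 = -1; 2×Cl = -2; 1×NH3 neutral; sum -3.
Au + (-3) = 0 ⇒ Au is +3.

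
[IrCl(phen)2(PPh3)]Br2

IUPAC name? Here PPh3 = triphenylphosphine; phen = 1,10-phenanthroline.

The 2 bromide counter-ions carry a total charge of -2, so each complex ion is 2+.
Ligand charges: 1×chloro (-1 each), 1×triphenylphosphine (neutral), 2×1,10-phenanthroline (neutral); total -1. So Ir + (-1) = 2+, giving Ir = +3.
Ligands are named alphabetically: chloro before phenanthroline before triphenylphosphine.

chlorobis(1,10-phenanthroline)(triphenylphosphine)iridium(III) bromide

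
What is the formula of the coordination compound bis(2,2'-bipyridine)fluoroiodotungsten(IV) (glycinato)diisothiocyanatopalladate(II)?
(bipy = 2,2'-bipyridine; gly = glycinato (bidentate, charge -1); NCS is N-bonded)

Cation [W…]: ligand charges -2, W(IV) ⇒ ion charge 2+.
Anion [Pd…]: ligand charges -3, Pd(II) ⇒ ion charge 1−.
One 2+ cation requires 2 of the 1− anion.

[W(bipy)2FI][Pd(gly)(NCS)2]2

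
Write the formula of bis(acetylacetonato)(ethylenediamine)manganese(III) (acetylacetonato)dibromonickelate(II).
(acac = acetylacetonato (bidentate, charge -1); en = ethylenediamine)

Cation [Mn…]: ligand charges -2, Mn(III) ⇒ ion charge 1+.
Anion [Ni…]: ligand charges -3, Ni(II) ⇒ ion charge 1−.

[Mn(acac)2(en)][Ni(acac)Br2]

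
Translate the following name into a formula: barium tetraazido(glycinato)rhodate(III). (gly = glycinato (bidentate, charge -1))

Ligands: 4 azido (N3, -1), 1 glycinato (gly, -1). Ligand charge sum = -5.
Charge balance with barium (+2) requires 1 complex ion per 1 barium.

Ba[Rh(gly)(N3)4]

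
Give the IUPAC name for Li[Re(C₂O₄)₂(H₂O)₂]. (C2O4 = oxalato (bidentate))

The 1 lithium counter-ion carries a total charge of +1, so each complex ion is 1−.
Ligand charges: 2×oxalato (-2 each), 2×aqua (neutral); total -4. So Re + (-4) = 1−, giving Re = +3.
The complex ion is anionic, so rhenium takes the -ate form rhenate(III).

lithium diaquadioxalatorhenate(III)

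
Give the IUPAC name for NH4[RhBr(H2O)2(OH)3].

The 1 ammonium counter-ion carries a total charge of +1, so each complex ion is 1−.
Ligand charges: 3×hydroxo (-1 each), 1×bromo (-1 each), 2×aqua (neutral); total -4. So Rh + (-4) = 1−, giving Rh = +3.
Ligands are named alphabetically: aqua before bromo before hydroxo.
The complex ion is anionic, so rhodium takes the -ate form rhodate(III).

ammonium diaquabromotrihydroxorhodate(III)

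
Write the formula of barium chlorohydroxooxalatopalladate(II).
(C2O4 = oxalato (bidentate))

Ba[Pd(C2O4)Cl(OH)]

Ligands: 1 chloro (Cl, -1), 1 oxalato (C2O4, -2), 1 hydroxo (OH, -1). Ligand charge sum = -4.
Charge balance with barium (+2) requires 1 complex ion per 1 barium.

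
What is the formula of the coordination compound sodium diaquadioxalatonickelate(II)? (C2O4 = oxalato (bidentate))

Ligands: 2 oxalato (C2O4, -2), 2 aqua (H2O, neutral). Ligand charge sum = -4.
With Ni in oxidation state +2, the complex ion is [Ni...]^2−.
Charge balance with sodium (+1) requires 1 complex ion per 2 sodium.

Na2[Ni(C2O4)2(H2O)2]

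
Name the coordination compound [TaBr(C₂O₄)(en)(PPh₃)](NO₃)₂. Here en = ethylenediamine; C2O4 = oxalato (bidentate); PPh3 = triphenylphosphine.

bromo(ethylenediamine)oxalato(triphenylphosphine)tantalum(V) nitrate

The 2 nitrate counter-ions carry a total charge of -2, so each complex ion is 2+.
Ligand charges: 1×ethylenediamine (neutral), 1×oxalato (-2 each), 1×triphenylphosphine (neutral), 1×bromo (-1 each); total -3. So Ta + (-3) = 2+, giving Ta = +5.
Ligands are named alphabetically: bromo before ethylenediamine before oxalato before triphenylphosphine.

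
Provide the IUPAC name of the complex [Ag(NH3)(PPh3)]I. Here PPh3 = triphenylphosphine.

The 1 iodide counter-ion carries a total charge of -1, so each complex ion is 1+.
Ligand charges: 1×ammine (neutral), 1×triphenylphosphine (neutral); total 0. So Ag + (0) = 1+, giving Ag = +1.
Ligands are named alphabetically: ammine before triphenylphosphine.

ammine(triphenylphosphine)silver(I) iodide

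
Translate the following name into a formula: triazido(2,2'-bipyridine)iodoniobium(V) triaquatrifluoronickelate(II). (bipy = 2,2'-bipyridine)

Cation [Nb…]: ligand charges -4, Nb(V) ⇒ ion charge 1+.
Anion [Ni…]: ligand charges -3, Ni(II) ⇒ ion charge 1−.
One 1+ cation balances one 1− anion.

[Nb(bipy)I(N3)3][NiF3(H2O)3]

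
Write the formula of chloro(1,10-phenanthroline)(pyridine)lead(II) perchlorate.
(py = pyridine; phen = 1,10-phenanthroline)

[PbCl(phen)(py)]ClO4

Ligands: 1 pyridine (py, neutral), 1 chloro (Cl, -1), 1 1,10-phenanthroline (phen, neutral). Ligand charge sum = -1.
With Pb in oxidation state +2, the complex ion is [Pb...]^1+.
Charge balance with perchlorate (-1) requires 1 complex ion per 1 perchlorate.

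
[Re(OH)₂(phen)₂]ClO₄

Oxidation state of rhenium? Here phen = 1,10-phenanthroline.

+3

1 perchlorate outside the brackets (-1 each) → the complex ion is 1+.
Ligand charges: 2×phen neutral; 2×OH = -2; sum -2.
Re + (-2) = 1+ ⇒ Re is +3.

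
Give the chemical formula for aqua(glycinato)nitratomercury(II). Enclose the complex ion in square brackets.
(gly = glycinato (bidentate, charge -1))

[Hg(gly)(H2O)(NO3)]

Ligands: 1 nitrato (NO3, -1), 1 glycinato (gly, -1), 1 aqua (H2O, neutral). Ligand charge sum = -2.
With Hg in oxidation state +2, the complex ion is [Hg...].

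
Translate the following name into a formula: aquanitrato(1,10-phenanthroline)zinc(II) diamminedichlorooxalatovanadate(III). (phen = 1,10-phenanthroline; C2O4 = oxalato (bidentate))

[Zn(H2O)(NO3)(phen)][V(C2O4)Cl2(NH3)2]

Cation [Zn…]: ligand charges -1, Zn(II) ⇒ ion charge 1+.
Anion [V…]: ligand charges -4, V(III) ⇒ ion charge 1−.
One 1+ cation balances one 1− anion.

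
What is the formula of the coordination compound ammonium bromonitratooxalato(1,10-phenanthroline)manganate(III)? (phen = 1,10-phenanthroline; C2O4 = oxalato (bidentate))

NH4[MnBr(C2O4)(NO3)(phen)]

Ligands: 1 1,10-phenanthroline (phen, neutral), 1 nitrato (NO3, -1), 1 oxalato (C2O4, -2), 1 bromo (Br, -1). Ligand charge sum = -4.
With Mn in oxidation state +3, the complex ion is [Mn...]^1−.
Charge balance with ammonium (+1) requires 1 complex ion per 1 ammonium.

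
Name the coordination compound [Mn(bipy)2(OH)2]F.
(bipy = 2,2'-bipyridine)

bis(2,2'-bipyridine)dihydroxomanganese(III) fluoride

The 1 fluoride counter-ion carries a total charge of -1, so each complex ion is 1+.
Ligand charges: 2×2,2'-bipyridine (neutral), 2×hydroxo (-1 each); total -2. So Mn + (-2) = 1+, giving Mn = +3.
Ligands are named alphabetically: bipyridine before hydroxo.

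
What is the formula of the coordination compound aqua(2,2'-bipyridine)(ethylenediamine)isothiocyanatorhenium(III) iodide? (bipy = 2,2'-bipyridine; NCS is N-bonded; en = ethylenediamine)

Ligands: 1 2,2'-bipyridine (bipy, neutral), 1 isothiocyanato (NCS, -1), 1 aqua (H2O, neutral), 1 ethylenediamine (en, neutral). Ligand charge sum = -1.
Charge balance with iodide (-1) requires 1 complex ion per 2 iodide.

[Re(bipy)(en)(H2O)(NCS)]I2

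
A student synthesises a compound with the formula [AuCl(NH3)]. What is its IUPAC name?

amminechlorogold(I)

There is no counter-ion, so the complex is neutral overall.
Ligand charges: 1×chloro (-1 each), 1×ammine (neutral); total -1. So Au + (-1) = 0, giving Au = +1.
Ligands are named alphabetically: ammine before chloro.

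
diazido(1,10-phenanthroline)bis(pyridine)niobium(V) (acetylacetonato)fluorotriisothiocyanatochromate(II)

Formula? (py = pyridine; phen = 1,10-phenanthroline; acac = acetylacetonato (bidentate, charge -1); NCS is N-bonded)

Cation [Nb…]: ligand charges -2, Nb(V) ⇒ ion charge 3+.
Anion [Cr…]: ligand charges -5, Cr(II) ⇒ ion charge 3−.
One 3+ cation balances one 3− anion.

[Nb(N3)2(phen)(py)2][Cr(acac)F(NCS)3]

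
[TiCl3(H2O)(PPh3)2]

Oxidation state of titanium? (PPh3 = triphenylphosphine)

No counter-ion: the bracketed complex is neutral.
Ligand charges: 3×Cl = -3; 2×PPh3 neutral; 1×H2O neutral; sum -3.
Ti + (-3) = 0 ⇒ Ti is +3.

+3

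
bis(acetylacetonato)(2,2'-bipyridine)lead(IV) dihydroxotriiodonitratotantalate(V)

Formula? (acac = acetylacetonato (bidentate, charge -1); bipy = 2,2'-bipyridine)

[Pb(acac)2(bipy)][TaI3(NO3)(OH)2]2

Cation [Pb…]: ligand charges -2, Pb(IV) ⇒ ion charge 2+.
Anion [Ta…]: ligand charges -6, Ta(V) ⇒ ion charge 1−.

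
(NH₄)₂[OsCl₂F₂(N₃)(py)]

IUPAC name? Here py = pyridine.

The 2 ammonium counter-ions carry a total charge of +2, so each complex ion is 2−.
Ligand charges: 2×chloro (-1 each), 1×azido (-1 each), 2×fluoro (-1 each), 1×pyridine (neutral); total -5. So Os + (-5) = 2−, giving Os = +3.
Ligands are named alphabetically: azido before chloro before fluoro before pyridine.
The complex ion is anionic, so osmium takes the -ate form osmate(III).

ammonium azidodichlorodifluoro(pyridine)osmate(III)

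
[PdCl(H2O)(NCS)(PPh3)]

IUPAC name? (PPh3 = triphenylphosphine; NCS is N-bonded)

There is no counter-ion, so the complex is neutral overall.
Ligand charges: 1×triphenylphosphine (neutral), 1×chloro (-1 each), 1×aqua (neutral), 1×isothiocyanato (-1 each); total -2. So Pd + (-2) = 0, giving Pd = +2.
Ligands are named alphabetically: aqua before chloro before isothiocyanato before triphenylphosphine.

aquachloroisothiocyanato(triphenylphosphine)palladium(II)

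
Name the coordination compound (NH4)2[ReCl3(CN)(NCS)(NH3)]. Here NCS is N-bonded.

ammonium amminetrichlorocyanoisothiocyanatorhenate(III)

The 2 ammonium counter-ions carry a total charge of +2, so each complex ion is 2−.
Ligand charges: 1×isothiocyanato (-1 each), 1×ammine (neutral), 3×chloro (-1 each), 1×cyano (-1 each); total -5. So Re + (-5) = 2−, giving Re = +3.
Ligands are named alphabetically: ammine before chloro before cyano before isothiocyanato.
The complex ion is anionic, so rhenium takes the -ate form rhenate(III).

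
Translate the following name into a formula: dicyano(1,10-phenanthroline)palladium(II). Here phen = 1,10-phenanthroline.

[Pd(CN)2(phen)]

Ligands: 1 1,10-phenanthroline (phen, neutral), 2 cyano (CN, -1). Ligand charge sum = -2.
With Pd in oxidation state +2, the complex ion is [Pd...].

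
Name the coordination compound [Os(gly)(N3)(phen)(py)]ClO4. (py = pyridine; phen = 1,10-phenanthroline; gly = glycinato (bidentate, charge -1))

The 1 perchlorate counter-ion carries a total charge of -1, so each complex ion is 1+.
Ligand charges: 1×pyridine (neutral), 1×1,10-phenanthroline (neutral), 1×azido (-1 each), 1×glycinato (-1 each); total -2. So Os + (-2) = 1+, giving Os = +3.
Ligands are named alphabetically: azido before glycinato before phenanthroline before pyridine.

azido(glycinato)(1,10-phenanthroline)(pyridine)osmium(III) perchlorate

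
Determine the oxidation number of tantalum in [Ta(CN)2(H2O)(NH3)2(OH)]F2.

2 fluoride outside the brackets (-1 each) → the complex ion is 2+.
Ligand charges: 2×NH3 neutral; 2×CN = -2; 1×H2O neutral; 1×OH = -1; sum -3.
Ta + (-3) = 2+ ⇒ Ta is +5.

+5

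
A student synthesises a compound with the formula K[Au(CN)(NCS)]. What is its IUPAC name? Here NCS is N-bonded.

potassium cyanoisothiocyanatoaurate(I)

The 1 potassium counter-ion carries a total charge of +1, so each complex ion is 1−.
Ligand charges: 1×cyano (-1 each), 1×isothiocyanato (-1 each); total -2. So Au + (-2) = 1−, giving Au = +1.
The complex ion is anionic, so gold takes the -ate form aurate(I).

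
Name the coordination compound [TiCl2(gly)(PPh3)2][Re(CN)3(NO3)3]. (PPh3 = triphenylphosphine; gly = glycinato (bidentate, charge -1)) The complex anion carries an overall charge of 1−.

Both ions are complex: the cation is named first with the plain metal name, the anion second with the -ate form; each ion's ligands are alphabetised independently.
The complex anion is given as 1−; its ligand charges sum to -6, so Re = +5.
A 1:1 salt means the cation carries the equal and opposite charge, 1+.
Cation: ligand charges sum to -3; for the ion to be 1+, Ti = +4.

dichloro(glycinato)bis(triphenylphosphine)titanium(IV) tricyanotrinitratorhenate(V)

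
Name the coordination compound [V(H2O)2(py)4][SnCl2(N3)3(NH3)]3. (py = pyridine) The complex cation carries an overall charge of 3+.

diaquatetrakis(pyridine)vanadium(III) amminetriazidodichlorostannate(IV)

The complex cation is given as 3+; its ligand charges sum to 0, so V = +3.
With 3 anions per cation, each anion must be 3/3 = 1−.
Anion: ligand charges sum to -5; for the ion to be 1−, Sn = +4.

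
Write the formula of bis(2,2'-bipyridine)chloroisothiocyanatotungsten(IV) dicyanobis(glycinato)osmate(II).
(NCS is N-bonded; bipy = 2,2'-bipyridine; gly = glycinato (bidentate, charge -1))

[W(bipy)2Cl(NCS)][Os(CN)2(gly)2]

Cation [W…]: ligand charges -2, W(IV) ⇒ ion charge 2+.
Anion [Os…]: ligand charges -4, Os(II) ⇒ ion charge 2−.
One 2+ cation balances one 2− anion.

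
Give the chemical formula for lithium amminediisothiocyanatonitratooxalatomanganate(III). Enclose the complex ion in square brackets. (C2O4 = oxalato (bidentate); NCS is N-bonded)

Li2[Mn(C2O4)(NCS)2(NH3)(NO3)]

Ligands: 1 oxalato (C2O4, -2), 2 isothiocyanato (NCS, -1), 1 ammine (NH3, neutral), 1 nitrato (NO3, -1). Ligand charge sum = -5.
With Mn in oxidation state +3, the complex ion is [Mn...]^2−.
Charge balance with lithium (+1) requires 1 complex ion per 2 lithium.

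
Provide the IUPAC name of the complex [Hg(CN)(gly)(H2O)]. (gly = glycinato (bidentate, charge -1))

There is no counter-ion, so the complex is neutral overall.
Ligand charges: 1×cyano (-1 each), 1×glycinato (-1 each), 1×aqua (neutral); total -2. So Hg + (-2) = 0, giving Hg = +2.
Ligands are named alphabetically: aqua before cyano before glycinato.

aquacyano(glycinato)mercury(II)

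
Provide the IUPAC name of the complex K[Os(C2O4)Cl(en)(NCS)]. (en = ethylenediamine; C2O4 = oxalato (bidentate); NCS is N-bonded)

The 1 potassium counter-ion carries a total charge of +1, so each complex ion is 1−.
Ligand charges: 1×ethylenediamine (neutral), 1×oxalato (-2 each), 1×isothiocyanato (-1 each), 1×chloro (-1 each); total -4. So Os + (-4) = 1−, giving Os = +3.
Ligands are named alphabetically: chloro before ethylenediamine before isothiocyanato before oxalato.
The complex ion is anionic, so osmium takes the -ate form osmate(III).

potassium chloro(ethylenediamine)isothiocyanatooxalatoosmate(III)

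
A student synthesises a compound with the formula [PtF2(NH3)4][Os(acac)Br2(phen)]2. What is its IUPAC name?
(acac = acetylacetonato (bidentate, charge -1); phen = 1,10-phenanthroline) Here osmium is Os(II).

tetraamminedifluoroplatinum(IV) (acetylacetonato)dibromo(1,10-phenanthroline)osmate(II)

Os is given as +2; the anion's ligand charges sum to -3, so the complex anion is 1−.
With 2 anions per cation, the cation must be 2×1 = 2+.
Cation: ligand charges sum to -2; for the ion to be 2+, Pt = +4.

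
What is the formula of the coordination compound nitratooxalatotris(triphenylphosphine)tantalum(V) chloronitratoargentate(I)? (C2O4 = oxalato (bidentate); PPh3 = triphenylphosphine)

[Ta(C2O4)(NO3)(PPh3)3][AgCl(NO3)]2

Cation [Ta…]: ligand charges -3, Ta(V) ⇒ ion charge 2+.
Anion [Ag…]: ligand charges -2, Ag(I) ⇒ ion charge 1−.
One 2+ cation requires 2 of the 1− anion.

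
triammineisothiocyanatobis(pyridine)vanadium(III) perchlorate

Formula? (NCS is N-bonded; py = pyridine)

[V(NCS)(NH3)3(py)2](ClO4)2

Ligands: 1 isothiocyanato (NCS, -1), 3 ammine (NH3, neutral), 2 pyridine (py, neutral). Ligand charge sum = -1.
Charge balance with perchlorate (-1) requires 1 complex ion per 2 perchlorate.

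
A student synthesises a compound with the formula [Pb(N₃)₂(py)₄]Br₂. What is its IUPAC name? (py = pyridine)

diazidotetrakis(pyridine)lead(IV) bromide

The 2 bromide counter-ions carry a total charge of -2, so each complex ion is 2+.
Ligand charges: 2×azido (-1 each), 4×pyridine (neutral); total -2. So Pb + (-2) = 2+, giving Pb = +4.
Ligands are named alphabetically: azido before pyridine.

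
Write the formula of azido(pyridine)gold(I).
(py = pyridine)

Ligands: 1 pyridine (py, neutral), 1 azido (N3, -1). Ligand charge sum = -1.
With Au in oxidation state +1, the complex ion is [Au...].

[Au(N3)(py)]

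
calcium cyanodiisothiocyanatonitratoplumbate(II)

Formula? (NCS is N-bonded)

Ca[Pb(CN)(NCS)2(NO3)]

Ligands: 1 cyano (CN, -1), 2 isothiocyanato (NCS, -1), 1 nitrato (NO3, -1). Ligand charge sum = -4.
Charge balance with calcium (+2) requires 1 complex ion per 1 calcium.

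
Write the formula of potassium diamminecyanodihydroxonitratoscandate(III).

K[Sc(CN)(NH3)2(NO3)(OH)2]

Ligands: 2 ammine (NH3, neutral), 2 hydroxo (OH, -1), 1 cyano (CN, -1), 1 nitrato (NO3, -1). Ligand charge sum = -4.
Charge balance with potassium (+1) requires 1 complex ion per 1 potassium.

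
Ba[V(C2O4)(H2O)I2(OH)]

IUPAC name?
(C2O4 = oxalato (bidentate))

barium aquahydroxodiiodooxalatovanadate(III)

The 1 barium counter-ion carries a total charge of +2, so each complex ion is 2−.
Ligand charges: 2×iodo (-1 each), 1×aqua (neutral), 1×hydroxo (-1 each), 1×oxalato (-2 each); total -5. So V + (-5) = 2−, giving V = +3.
Ligands are named alphabetically: aqua before hydroxo before iodo before oxalato.
The complex ion is anionic, so vanadium takes the -ate form vanadate(III).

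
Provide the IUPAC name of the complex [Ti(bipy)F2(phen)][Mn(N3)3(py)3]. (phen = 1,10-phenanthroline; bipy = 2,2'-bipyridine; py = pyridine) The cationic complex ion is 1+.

Both ions are complex: the cation is named first with the plain metal name, the anion second with the -ate form; each ion's ligands are alphabetised independently.
The complex cation is given as 1+; its ligand charges sum to -2, so Ti = +3.
A 1:1 salt means the anion carries the equal and opposite charge, 1−.
Anion: ligand charges sum to -3; for the ion to be 1−, Mn = +2.

(2,2'-bipyridine)difluoro(1,10-phenanthroline)titanium(III) triazidotris(pyridine)manganate(II)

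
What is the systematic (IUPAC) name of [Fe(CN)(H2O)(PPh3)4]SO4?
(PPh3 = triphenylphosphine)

The 1 sulfate counter-ion carries a total charge of -2, so each complex ion is 2+.
Ligand charges: 4×triphenylphosphine (neutral), 1×aqua (neutral), 1×cyano (-1 each); total -1. So Fe + (-1) = 2+, giving Fe = +3.
Ligands are named alphabetically: aqua before cyano before triphenylphosphine.

aquacyanotetrakis(triphenylphosphine)iron(III) sulfate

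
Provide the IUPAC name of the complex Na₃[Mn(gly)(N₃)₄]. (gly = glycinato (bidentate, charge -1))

sodium tetraazido(glycinato)manganate(II)

The 3 sodium counter-ions carry a total charge of +3, so each complex ion is 3−.
Ligand charges: 1×glycinato (-1 each), 4×azido (-1 each); total -5. So Mn + (-5) = 3−, giving Mn = +2.
The complex ion is anionic, so manganese takes the -ate form manganate(II).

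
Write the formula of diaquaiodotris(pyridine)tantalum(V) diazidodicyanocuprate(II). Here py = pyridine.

[Ta(H2O)2I(py)3][Cu(CN)2(N3)2]2

Cation [Ta…]: ligand charges -1, Ta(V) ⇒ ion charge 4+.
Anion [Cu…]: ligand charges -4, Cu(II) ⇒ ion charge 2−.
One 4+ cation requires 2 of the 2− anion.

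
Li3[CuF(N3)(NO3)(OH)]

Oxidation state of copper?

+1

3 lithium outside the brackets (+1 each) → the complex ion is 3−.
Ligand charges: 1×OH = -1; 1×N3 = -1; 1×F = -1; 1×NO3 = -1; sum -4.
Cu + (-4) = 3− ⇒ Cu is +1.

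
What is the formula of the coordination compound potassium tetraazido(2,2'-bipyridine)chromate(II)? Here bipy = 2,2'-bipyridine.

K2[Cr(bipy)(N3)4]

Ligands: 1 2,2'-bipyridine (bipy, neutral), 4 azido (N3, -1). Ligand charge sum = -4.
Charge balance with potassium (+1) requires 1 complex ion per 2 potassium.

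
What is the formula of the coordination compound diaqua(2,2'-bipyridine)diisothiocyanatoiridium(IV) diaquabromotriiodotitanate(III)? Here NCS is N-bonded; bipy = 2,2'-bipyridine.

Cation [Ir…]: ligand charges -2, Ir(IV) ⇒ ion charge 2+.
Anion [Ti…]: ligand charges -4, Ti(III) ⇒ ion charge 1−.
One 2+ cation requires 2 of the 1− anion.

[Ir(bipy)(H2O)2(NCS)2][TiBr(H2O)2I3]2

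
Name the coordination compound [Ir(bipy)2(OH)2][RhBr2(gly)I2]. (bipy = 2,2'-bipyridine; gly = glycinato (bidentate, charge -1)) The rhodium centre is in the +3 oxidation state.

Rh is given as +3; the anion's ligand charges sum to -5, so the complex anion is 2−.
A 1:1 salt means the cation carries the equal and opposite charge, 2+.
Cation: ligand charges sum to -2; for the ion to be 2+, Ir = +4.

bis(2,2'-bipyridine)dihydroxoiridium(IV) dibromo(glycinato)diiodorhodate(III)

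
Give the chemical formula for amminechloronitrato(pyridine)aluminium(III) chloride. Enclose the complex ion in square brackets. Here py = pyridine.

[AlCl(NH3)(NO3)(py)]Cl

Ligands: 1 pyridine (py, neutral), 1 ammine (NH3, neutral), 1 nitrato (NO3, -1), 1 chloro (Cl, -1). Ligand charge sum = -2.
Charge balance with chloride (-1) requires 1 complex ion per 1 chloride.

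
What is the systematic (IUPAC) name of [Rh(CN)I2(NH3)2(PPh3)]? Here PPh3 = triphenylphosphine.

There is no counter-ion, so the complex is neutral overall.
Ligand charges: 2×iodo (-1 each), 1×triphenylphosphine (neutral), 1×cyano (-1 each), 2×ammine (neutral); total -3. So Rh + (-3) = 0, giving Rh = +3.
Ligands are named alphabetically: ammine before cyano before iodo before triphenylphosphine.

diamminecyanodiiodo(triphenylphosphine)rhodium(III)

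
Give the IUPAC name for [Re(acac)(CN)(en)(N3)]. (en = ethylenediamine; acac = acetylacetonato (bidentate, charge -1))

(acetylacetonato)azidocyano(ethylenediamine)rhenium(III)

There is no counter-ion, so the complex is neutral overall.
Ligand charges: 1×cyano (-1 each), 1×ethylenediamine (neutral), 1×acetylacetonato (-1 each), 1×azido (-1 each); total -3. So Re + (-3) = 0, giving Re = +3.
Ligands are named alphabetically: acetylacetonato before azido before cyano before ethylenediamine.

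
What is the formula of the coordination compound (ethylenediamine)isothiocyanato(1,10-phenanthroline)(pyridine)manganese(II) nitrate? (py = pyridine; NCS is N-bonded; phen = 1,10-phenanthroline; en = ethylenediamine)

Ligands: 1 pyridine (py, neutral), 1 isothiocyanato (NCS, -1), 1 1,10-phenanthroline (phen, neutral), 1 ethylenediamine (en, neutral). Ligand charge sum = -1.
With Mn in oxidation state +2, the complex ion is [Mn...]^1+.
Charge balance with nitrate (-1) requires 1 complex ion per 1 nitrate.

[Mn(en)(NCS)(phen)(py)]NO3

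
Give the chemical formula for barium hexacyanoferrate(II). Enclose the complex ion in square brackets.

Ba2[Fe(CN)6]

Ligands: 6 cyano (CN, -1). Ligand charge sum = -6.
With Fe in oxidation state +2, the complex ion is [Fe...]^4−.
Charge balance with barium (+2) requires 1 complex ion per 2 barium.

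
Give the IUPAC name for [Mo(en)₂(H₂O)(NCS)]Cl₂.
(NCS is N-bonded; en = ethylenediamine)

aquabis(ethylenediamine)isothiocyanatomolybdenum(III) chloride

The 2 chloride counter-ions carry a total charge of -2, so each complex ion is 2+.
Ligand charges: 1×aqua (neutral), 1×isothiocyanato (-1 each), 2×ethylenediamine (neutral); total -1. So Mo + (-1) = 2+, giving Mo = +3.
Ligands are named alphabetically: aqua before ethylenediamine before isothiocyanato.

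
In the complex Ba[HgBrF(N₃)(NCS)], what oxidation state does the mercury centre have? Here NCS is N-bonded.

+2

1 barium outside the brackets (+2 each) → the complex ion is 2−.
Ligand charges: 1×N3 = -1; 1×NCS = -1; 1×F = -1; 1×Br = -1; sum -4.
Hg + (-4) = 2− ⇒ Hg is +2.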